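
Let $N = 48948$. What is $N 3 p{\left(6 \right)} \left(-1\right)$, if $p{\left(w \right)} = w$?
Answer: $-881064$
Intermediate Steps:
$N 3 p{\left(6 \right)} \left(-1\right) = 48948 \cdot 3 \cdot 6 \left(-1\right) = 48948 \cdot 18 \left(-1\right) = 48948 \left(-18\right) = -881064$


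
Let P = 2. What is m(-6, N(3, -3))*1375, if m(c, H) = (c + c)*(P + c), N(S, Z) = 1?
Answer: 66000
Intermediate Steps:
m(c, H) = 2*c*(2 + c) (m(c, H) = (c + c)*(2 + c) = (2*c)*(2 + c) = 2*c*(2 + c))
m(-6, N(3, -3))*1375 = (2*(-6)*(2 - 6))*1375 = (2*(-6)*(-4))*1375 = 48*1375 = 66000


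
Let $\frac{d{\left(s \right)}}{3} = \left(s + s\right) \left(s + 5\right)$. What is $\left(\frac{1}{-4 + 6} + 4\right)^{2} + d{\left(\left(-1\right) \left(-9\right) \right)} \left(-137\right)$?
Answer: $- \frac{414207}{4} \approx -1.0355 \cdot 10^{5}$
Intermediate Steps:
$d{\left(s \right)} = 6 s \left(5 + s\right)$ ($d{\left(s \right)} = 3 \left(s + s\right) \left(s + 5\right) = 3 \cdot 2 s \left(5 + s\right) = 6 s \left(5 + s\right)$)
$\left(\frac{1}{-4 + 6} + 4\right)^{2} + d{\left(\left(-1\right) \left(-9\right) \right)} \left(-137\right) = \left(\frac{1}{-4 + 6} + 4\right)^{2} + 6 \left(\left(-1\right) \left(-9\right)\right) \left(5 - -9\right) \left(-137\right) = \left(\frac{1}{2} + 4\right)^{2} + 6 \cdot 9 \left(5 + 9\right) \left(-137\right) = \left(\frac{1}{2} + 4\right)^{2} + 6 \cdot 9 \cdot 14 \left(-137\right) = \left(\frac{9}{2}\right)^{2} + 756 \left(-137\right) = \frac{81}{4} - 103572 = - \frac{414207}{4}$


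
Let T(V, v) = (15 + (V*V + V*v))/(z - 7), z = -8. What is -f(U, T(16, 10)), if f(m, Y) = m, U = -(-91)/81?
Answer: -91/81 ≈ -1.1235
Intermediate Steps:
T(V, v) = -1 - V²/15 - V*v/15 (T(V, v) = (15 + (V*V + V*v))/(-8 - 7) = (15 + (V² + V*v))/(-15) = (15 + V² + V*v)*(-1/15) = -1 - V²/15 - V*v/15)
U = 91/81 (U = -(-91)/81 = -1*(-91/81) = 91/81 ≈ 1.1235)
-f(U, T(16, 10)) = -1*91/81 = -91/81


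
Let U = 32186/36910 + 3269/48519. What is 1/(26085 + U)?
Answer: 895418145/23357823457987 ≈ 3.8335e-5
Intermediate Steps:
U = 841145662/895418145 (U = 32186*(1/36910) + 3269*(1/48519) = 16093/18455 + 3269/48519 = 841145662/895418145 ≈ 0.93939)
1/(26085 + U) = 1/(26085 + 841145662/895418145) = 1/(23357823457987/895418145) = 895418145/23357823457987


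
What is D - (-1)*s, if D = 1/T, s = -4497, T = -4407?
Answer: -19818280/4407 ≈ -4497.0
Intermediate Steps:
D = -1/4407 (D = 1/(-4407) = -1/4407 ≈ -0.00022691)
D - (-1)*s = -1/4407 - (-1)*(-4497) = -1/4407 - 1*4497 = -1/4407 - 4497 = -19818280/4407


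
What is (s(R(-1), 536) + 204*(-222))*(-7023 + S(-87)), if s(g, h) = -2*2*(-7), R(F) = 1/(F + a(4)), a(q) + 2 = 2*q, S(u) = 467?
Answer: 296724560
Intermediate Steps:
a(q) = -2 + 2*q
R(F) = 1/(6 + F) (R(F) = 1/(F + (-2 + 2*4)) = 1/(F + (-2 + 8)) = 1/(F + 6) = 1/(6 + F))
s(g, h) = 28 (s(g, h) = -4*(-7) = 28)
(s(R(-1), 536) + 204*(-222))*(-7023 + S(-87)) = (28 + 204*(-222))*(-7023 + 467) = (28 - 45288)*(-6556) = -45260*(-6556) = 296724560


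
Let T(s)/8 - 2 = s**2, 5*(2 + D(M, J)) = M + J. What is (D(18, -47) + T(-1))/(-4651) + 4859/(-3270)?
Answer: -22652183/15208770 ≈ -1.4894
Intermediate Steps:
D(M, J) = -2 + J/5 + M/5 (D(M, J) = -2 + (M + J)/5 = -2 + (J + M)/5 = -2 + (J/5 + M/5) = -2 + J/5 + M/5)
T(s) = 16 + 8*s**2
(D(18, -47) + T(-1))/(-4651) + 4859/(-3270) = ((-2 + (1/5)*(-47) + (1/5)*18) + (16 + 8*(-1)**2))/(-4651) + 4859/(-3270) = ((-2 - 47/5 + 18/5) + (16 + 8*1))*(-1/4651) + 4859*(-1/3270) = (-39/5 + (16 + 8))*(-1/4651) - 4859/3270 = (-39/5 + 24)*(-1/4651) - 4859/3270 = (81/5)*(-1/4651) - 4859/3270 = -81/23255 - 4859/3270 = -22652183/15208770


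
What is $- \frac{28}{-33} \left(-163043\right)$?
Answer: $- \frac{4565204}{33} \approx -1.3834 \cdot 10^{5}$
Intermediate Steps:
$- \frac{28}{-33} \left(-163043\right) = \left(-28\right) \left(- \frac{1}{33}\right) \left(-163043\right) = \frac{28}{33} \left(-163043\right) = - \frac{4565204}{33}$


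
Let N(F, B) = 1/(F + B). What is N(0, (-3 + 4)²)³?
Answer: 1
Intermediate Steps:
N(F, B) = 1/(B + F)
N(0, (-3 + 4)²)³ = (1/((-3 + 4)² + 0))³ = (1/(1² + 0))³ = (1/(1 + 0))³ = (1/1)³ = 1³ = 1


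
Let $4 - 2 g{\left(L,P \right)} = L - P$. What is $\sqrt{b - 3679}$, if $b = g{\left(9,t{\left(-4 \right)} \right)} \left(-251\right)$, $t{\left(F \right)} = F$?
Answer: $\frac{i \sqrt{10198}}{2} \approx 50.493 i$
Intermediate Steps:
$g{\left(L,P \right)} = 2 + \frac{P}{2} - \frac{L}{2}$ ($g{\left(L,P \right)} = 2 - \frac{L - P}{2} = 2 - \left(\frac{L}{2} - \frac{P}{2}\right) = 2 + \frac{P}{2} - \frac{L}{2}$)
$b = \frac{2259}{2}$ ($b = \left(2 + \frac{1}{2} \left(-4\right) - \frac{9}{2}\right) \left(-251\right) = \left(2 - 2 - \frac{9}{2}\right) \left(-251\right) = \left(- \frac{9}{2}\right) \left(-251\right) = \frac{2259}{2} \approx 1129.5$)
$\sqrt{b - 3679} = \sqrt{\frac{2259}{2} - 3679} = \sqrt{- \frac{5099}{2}} = \frac{i \sqrt{10198}}{2}$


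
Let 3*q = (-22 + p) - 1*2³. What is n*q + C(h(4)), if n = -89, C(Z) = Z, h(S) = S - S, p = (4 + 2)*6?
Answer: -178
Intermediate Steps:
p = 36 (p = 6*6 = 36)
h(S) = 0
q = 2 (q = ((-22 + 36) - 1*2³)/3 = (14 - 1*8)/3 = (14 - 8)/3 = (⅓)*6 = 2)
n*q + C(h(4)) = -89*2 + 0 = -178 + 0 = -178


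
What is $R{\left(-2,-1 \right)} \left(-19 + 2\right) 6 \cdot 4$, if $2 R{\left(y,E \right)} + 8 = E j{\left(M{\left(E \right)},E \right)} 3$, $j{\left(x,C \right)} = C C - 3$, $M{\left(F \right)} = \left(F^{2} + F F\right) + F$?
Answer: $408$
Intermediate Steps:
$M{\left(F \right)} = F + 2 F^{2}$ ($M{\left(F \right)} = \left(F^{2} + F^{2}\right) + F = 2 F^{2} + F = F + 2 F^{2}$)
$j{\left(x,C \right)} = -3 + C^{2}$ ($j{\left(x,C \right)} = C^{2} - 3 = -3 + C^{2}$)
$R{\left(y,E \right)} = -4 + \frac{3 E \left(-3 + E^{2}\right)}{2}$ ($R{\left(y,E \right)} = -4 + \frac{E \left(-3 + E^{2}\right) 3}{2} = -4 + \frac{3 E \left(-3 + E^{2}\right)}{2}$)
$R{\left(-2,-1 \right)} \left(-19 + 2\right) 6 \cdot 4 = \left(-4 + \frac{3}{2} \left(-1\right) \left(-3 + \left(-1\right)^{2}\right)\right) \left(-19 + 2\right) 6 \cdot 4 = \left(-4 + \frac{3}{2} \left(-1\right) \left(-3 + 1\right)\right) \left(-17\right) 24 = \left(-4 + \frac{3}{2} \left(-1\right) \left(-2\right)\right) \left(-17\right) 24 = \left(-4 + 3\right) \left(-17\right) 24 = \left(-1\right) \left(-17\right) 24 = 17 \cdot 24 = 408$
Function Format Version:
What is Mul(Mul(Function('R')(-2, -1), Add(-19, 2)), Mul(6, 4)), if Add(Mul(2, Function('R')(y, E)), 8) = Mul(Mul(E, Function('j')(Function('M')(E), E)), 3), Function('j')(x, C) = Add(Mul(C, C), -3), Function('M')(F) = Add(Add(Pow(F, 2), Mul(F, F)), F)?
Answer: 408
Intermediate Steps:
Function('M')(F) = Add(F, Mul(2, Pow(F, 2))) (Function('M')(F) = Add(Add(Pow(F, 2), Pow(F, 2)), F) = Add(Mul(2, Pow(F, 2)), F) = Add(F, Mul(2, Pow(F, 2))))
Function('j')(x, C) = Add(-3, Pow(C, 2)) (Function('j')(x, C) = Add(Pow(C, 2), -3) = Add(-3, Pow(C, 2)))
Function('R')(y, E) = Add(-4, Mul(Rational(3, 2), E, Add(-3, Pow(E, 2)))) (Function('R')(y, E) = Add(-4, Mul(Rational(1, 2), Mul(Mul(E, Add(-3, Pow(E, 2))), 3))) = Add(-4, Mul(Rational(1, 2), Mul(3, E, Add(-3, Pow(E, 2))))) = Add(-4, Mul(Rational(3, 2), E, Add(-3, Pow(E, 2)))))
Mul(Mul(Function('R')(-2, -1), Add(-19, 2)), Mul(6, 4)) = Mul(Mul(Add(-4, Mul(Rational(3, 2), -1, Add(-3, Pow(-1, 2)))), Add(-19, 2)), Mul(6, 4)) = Mul(Mul(Add(-4, Mul(Rational(3, 2), -1, Add(-3, 1))), -17), 24) = Mul(Mul(Add(-4, Mul(Rational(3, 2), -1, -2)), -17), 24) = Mul(Mul(Add(-4, 3), -17), 24) = Mul(Mul(-1, -17), 24) = Mul(17, 24) = 408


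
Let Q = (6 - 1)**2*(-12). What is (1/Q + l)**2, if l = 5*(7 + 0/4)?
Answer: 110229001/90000 ≈ 1224.8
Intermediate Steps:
Q = -300 (Q = 5**2*(-12) = 25*(-12) = -300)
l = 35 (l = 5*(7 + 0*(1/4)) = 5*(7 + 0) = 5*7 = 35)
(1/Q + l)**2 = (1/(-300) + 35)**2 = (-1/300 + 35)**2 = (10499/300)**2 = 110229001/90000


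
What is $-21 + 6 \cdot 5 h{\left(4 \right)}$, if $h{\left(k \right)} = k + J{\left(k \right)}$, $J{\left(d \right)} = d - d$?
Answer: $99$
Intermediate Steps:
$J{\left(d \right)} = 0$
$h{\left(k \right)} = k$ ($h{\left(k \right)} = k + 0 = k$)
$-21 + 6 \cdot 5 h{\left(4 \right)} = -21 + 6 \cdot 5 \cdot 4 = -21 + 30 \cdot 4 = -21 + 120 = 99$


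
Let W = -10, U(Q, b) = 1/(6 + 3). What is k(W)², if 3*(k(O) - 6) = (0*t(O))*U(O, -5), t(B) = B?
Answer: 36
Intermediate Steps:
U(Q, b) = ⅑ (U(Q, b) = 1/9 = ⅑)
k(O) = 6 (k(O) = 6 + ((0*O)*(⅑))/3 = 6 + (0*(⅑))/3 = 6 + (⅓)*0 = 6 + 0 = 6)
k(W)² = 6² = 36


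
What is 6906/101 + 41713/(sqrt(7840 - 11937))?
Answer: 6906/101 - 41713*I*sqrt(4097)/4097 ≈ 68.376 - 651.69*I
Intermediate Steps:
6906/101 + 41713/(sqrt(7840 - 11937)) = 6906*(1/101) + 41713/(sqrt(-4097)) = 6906/101 + 41713/((I*sqrt(4097))) = 6906/101 + 41713*(-I*sqrt(4097)/4097) = 6906/101 - 41713*I*sqrt(4097)/4097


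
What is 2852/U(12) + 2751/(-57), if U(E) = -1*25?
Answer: -77113/475 ≈ -162.34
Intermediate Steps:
U(E) = -25
2852/U(12) + 2751/(-57) = 2852/(-25) + 2751/(-57) = 2852*(-1/25) + 2751*(-1/57) = -2852/25 - 917/19 = -77113/475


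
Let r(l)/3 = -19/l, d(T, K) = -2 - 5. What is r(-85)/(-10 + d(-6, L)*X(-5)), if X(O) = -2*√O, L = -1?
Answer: -19/3060 - 133*I*√5/15300 ≈ -0.0062091 - 0.019438*I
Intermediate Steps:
d(T, K) = -7
r(l) = -57/l (r(l) = 3*(-19/l) = -57/l)
r(-85)/(-10 + d(-6, L)*X(-5)) = (-57/(-85))/(-10 - (-14)*√(-5)) = (-57*(-1/85))/(-10 - (-14)*I*√5) = 57/(85*(-10 - (-14)*I*√5)) = 57/(85*(-10 + 14*I*√5))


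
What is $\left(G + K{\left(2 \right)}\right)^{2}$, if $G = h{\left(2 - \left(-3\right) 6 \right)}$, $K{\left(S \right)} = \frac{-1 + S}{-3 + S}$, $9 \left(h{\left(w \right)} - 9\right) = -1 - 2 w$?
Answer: $\frac{961}{81} \approx 11.864$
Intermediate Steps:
$h{\left(w \right)} = \frac{80}{9} - \frac{2 w}{9}$ ($h{\left(w \right)} = 9 + \frac{-1 - 2 w}{9} = 9 - \left(\frac{1}{9} + \frac{2 w}{9}\right) = \frac{80}{9} - \frac{2 w}{9}$)
$K{\left(S \right)} = \frac{-1 + S}{-3 + S}$
$G = \frac{40}{9}$ ($G = \frac{80}{9} - \frac{2 \left(2 - \left(-3\right) 6\right)}{9} = \frac{80}{9} - \frac{2 \left(2 - -18\right)}{9} = \frac{80}{9} - \frac{2 \left(2 + 18\right)}{9} = \frac{80}{9} - \frac{40}{9} = \frac{40}{9} \approx 4.4444$)
$\left(G + K{\left(2 \right)}\right)^{2} = \left(\frac{40}{9} + \frac{-1 + 2}{-3 + 2}\right)^{2} = \left(\frac{40}{9} + \frac{1}{-1} \cdot 1\right)^{2} = \left(\frac{40}{9} - 1\right)^{2} = \left(\frac{31}{9}\right)^{2} = \frac{961}{81}$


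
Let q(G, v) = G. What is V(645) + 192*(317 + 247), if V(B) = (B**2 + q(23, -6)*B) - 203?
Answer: 538945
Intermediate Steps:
V(B) = -203 + B**2 + 23*B (V(B) = (B**2 + 23*B) - 203 = -203 + B**2 + 23*B)
V(645) + 192*(317 + 247) = (-203 + 645**2 + 23*645) + 192*(317 + 247) = (-203 + 416025 + 14835) + 192*564 = 430657 + 108288 = 538945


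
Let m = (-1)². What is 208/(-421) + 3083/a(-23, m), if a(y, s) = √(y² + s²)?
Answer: -208/421 + 3083*√530/530 ≈ 133.42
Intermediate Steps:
m = 1
a(y, s) = √(s² + y²)
208/(-421) + 3083/a(-23, m) = 208/(-421) + 3083/(√(1² + (-23)²)) = 208*(-1/421) + 3083/(√(1 + 529)) = -208/421 + 3083/(√530) = -208/421 + 3083*(√530/530) = -208/421 + 3083*√530/530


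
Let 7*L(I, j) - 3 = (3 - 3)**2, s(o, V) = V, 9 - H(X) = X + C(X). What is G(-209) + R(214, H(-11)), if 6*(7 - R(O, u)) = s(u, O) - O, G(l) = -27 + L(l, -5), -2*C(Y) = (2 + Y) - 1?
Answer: -137/7 ≈ -19.571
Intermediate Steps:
C(Y) = -1/2 - Y/2 (C(Y) = -((2 + Y) - 1)/2 = -(1 + Y)/2 = -1/2 - Y/2)
H(X) = 19/2 - X/2 (H(X) = 9 - (X + (-1/2 - X/2)) = 9 - (-1/2 + X/2) = 9 + (1/2 - X/2) = 19/2 - X/2)
L(I, j) = 3/7 (L(I, j) = 3/7 + (3 - 3)**2/7 = 3/7 + (1/7)*0**2 = 3/7 + (1/7)*0 = 3/7 + 0 = 3/7)
G(l) = -186/7 (G(l) = -27 + 3/7 = -186/7)
R(O, u) = 7 (R(O, u) = 7 - (O - O)/6 = 7 - 1/6*0 = 7 + 0 = 7)
G(-209) + R(214, H(-11)) = -186/7 + 7 = -137/7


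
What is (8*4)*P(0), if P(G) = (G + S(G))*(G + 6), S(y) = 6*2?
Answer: 2304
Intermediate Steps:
S(y) = 12
P(G) = (6 + G)*(12 + G) (P(G) = (G + 12)*(G + 6) = (12 + G)*(6 + G) = (6 + G)*(12 + G))
(8*4)*P(0) = (8*4)*(72 + 0**2 + 18*0) = 32*(72 + 0 + 0) = 32*72 = 2304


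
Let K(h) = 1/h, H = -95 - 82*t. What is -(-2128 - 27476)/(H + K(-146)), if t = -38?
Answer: 4322184/441065 ≈ 9.7994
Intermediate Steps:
H = 3021 (H = -95 - 82*(-38) = -95 + 3116 = 3021)
-(-2128 - 27476)/(H + K(-146)) = -(-2128 - 27476)/(3021 + 1/(-146)) = -(-29604)/(3021 - 1/146) = -(-29604)/441065/146 = -(-29604)*146/441065 = -1*(-4322184/441065) = 4322184/441065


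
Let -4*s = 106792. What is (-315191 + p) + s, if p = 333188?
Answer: -8701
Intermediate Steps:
s = -26698 (s = -¼*106792 = -26698)
(-315191 + p) + s = (-315191 + 333188) - 26698 = 17997 - 26698 = -8701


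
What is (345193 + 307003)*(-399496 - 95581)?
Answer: -322887239092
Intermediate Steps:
(345193 + 307003)*(-399496 - 95581) = 652196*(-495077) = -322887239092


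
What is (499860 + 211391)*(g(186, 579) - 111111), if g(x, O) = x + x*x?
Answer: -54289077579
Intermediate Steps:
g(x, O) = x + x**2
(499860 + 211391)*(g(186, 579) - 111111) = (499860 + 211391)*(186*(1 + 186) - 111111) = 711251*(186*187 - 111111) = 711251*(34782 - 111111) = 711251*(-76329) = -54289077579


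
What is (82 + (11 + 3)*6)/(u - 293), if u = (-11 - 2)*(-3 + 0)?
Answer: -83/127 ≈ -0.65354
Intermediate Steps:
u = 39 (u = -13*(-3) = 39)
(82 + (11 + 3)*6)/(u - 293) = (82 + (11 + 3)*6)/(39 - 293) = (82 + 14*6)/(-254) = (82 + 84)*(-1/254) = 166*(-1/254) = -83/127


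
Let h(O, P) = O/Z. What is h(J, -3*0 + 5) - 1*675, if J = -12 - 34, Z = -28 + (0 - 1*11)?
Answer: -26279/39 ≈ -673.82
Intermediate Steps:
Z = -39 (Z = -28 + (0 - 11) = -28 - 11 = -39)
J = -46
h(O, P) = -O/39 (h(O, P) = O/(-39) = O*(-1/39) = -O/39)
h(J, -3*0 + 5) - 1*675 = -1/39*(-46) - 1*675 = 46/39 - 675 = -26279/39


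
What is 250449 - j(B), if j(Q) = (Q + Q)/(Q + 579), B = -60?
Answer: 43327717/173 ≈ 2.5045e+5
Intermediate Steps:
j(Q) = 2*Q/(579 + Q) (j(Q) = (2*Q)/(579 + Q) = 2*Q/(579 + Q))
250449 - j(B) = 250449 - 2*(-60)/(579 - 60) = 250449 - 2*(-60)/519 = 250449 - 1*(-40/173) = 250449 + 40/173 = 43327717/173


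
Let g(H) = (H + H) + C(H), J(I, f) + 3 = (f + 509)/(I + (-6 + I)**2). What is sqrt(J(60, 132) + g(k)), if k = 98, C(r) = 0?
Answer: sqrt(106951674)/744 ≈ 13.900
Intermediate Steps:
J(I, f) = -3 + (509 + f)/(I + (-6 + I)**2) (J(I, f) = -3 + (f + 509)/(I + (-6 + I)**2) = -3 + (509 + f)/(I + (-6 + I)**2))
g(H) = 2*H (g(H) = (H + H) + 0 = 2*H + 0 = 2*H)
sqrt(J(60, 132) + g(k)) = sqrt((509 + 132 - 3*60 - 3*(-6 + 60)**2)/(60 + (-6 + 60)**2) + 2*98) = sqrt((509 + 132 - 180 - 3*54**2)/(60 + 54**2) + 196) = sqrt((509 + 132 - 180 - 3*2916)/(60 + 2916) + 196) = sqrt((509 + 132 - 180 - 8748)/2976 + 196) = sqrt((1/2976)*(-8287) + 196) = sqrt(-8287/2976 + 196) = sqrt(575009/2976) = sqrt(106951674)/744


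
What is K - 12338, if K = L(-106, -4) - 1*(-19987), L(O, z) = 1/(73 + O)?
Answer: 252416/33 ≈ 7649.0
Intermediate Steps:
K = 659570/33 (K = 1/(73 - 106) - 1*(-19987) = 1/(-33) + 19987 = -1/33 + 19987 = 659570/33 ≈ 19987.)
K - 12338 = 659570/33 - 12338 = 252416/33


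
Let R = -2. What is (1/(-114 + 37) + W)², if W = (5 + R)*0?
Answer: 1/5929 ≈ 0.00016866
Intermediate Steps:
W = 0 (W = (5 - 2)*0 = 3*0 = 0)
(1/(-114 + 37) + W)² = (1/(-114 + 37) + 0)² = (1/(-77) + 0)² = (-1/77 + 0)² = (-1/77)² = 1/5929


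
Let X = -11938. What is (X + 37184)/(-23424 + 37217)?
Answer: 1942/1061 ≈ 1.8303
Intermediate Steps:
(X + 37184)/(-23424 + 37217) = (-11938 + 37184)/(-23424 + 37217) = 25246/13793 = 25246*(1/13793) = 1942/1061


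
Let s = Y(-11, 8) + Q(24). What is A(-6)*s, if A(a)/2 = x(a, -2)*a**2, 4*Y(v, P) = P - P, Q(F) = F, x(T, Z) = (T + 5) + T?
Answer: -12096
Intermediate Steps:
x(T, Z) = 5 + 2*T (x(T, Z) = (5 + T) + T = 5 + 2*T)
Y(v, P) = 0 (Y(v, P) = (P - P)/4 = (1/4)*0 = 0)
A(a) = 2*a**2*(5 + 2*a) (A(a) = 2*((5 + 2*a)*a**2) = 2*(a**2*(5 + 2*a)) = 2*a**2*(5 + 2*a))
s = 24 (s = 0 + 24 = 24)
A(-6)*s = ((-6)**2*(10 + 4*(-6)))*24 = (36*(10 - 24))*24 = (36*(-14))*24 = -504*24 = -12096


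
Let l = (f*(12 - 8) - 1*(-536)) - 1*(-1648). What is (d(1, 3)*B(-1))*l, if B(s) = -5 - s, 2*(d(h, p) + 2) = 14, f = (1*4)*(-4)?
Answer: -42400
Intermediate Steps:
f = -16 (f = 4*(-4) = -16)
d(h, p) = 5 (d(h, p) = -2 + (½)*14 = -2 + 7 = 5)
l = 2120 (l = (-16*(12 - 8) - 1*(-536)) - 1*(-1648) = (-16*4 + 536) + 1648 = (-64 + 536) + 1648 = 472 + 1648 = 2120)
(d(1, 3)*B(-1))*l = (5*(-5 - 1*(-1)))*2120 = (5*(-5 + 1))*2120 = (5*(-4))*2120 = -20*2120 = -42400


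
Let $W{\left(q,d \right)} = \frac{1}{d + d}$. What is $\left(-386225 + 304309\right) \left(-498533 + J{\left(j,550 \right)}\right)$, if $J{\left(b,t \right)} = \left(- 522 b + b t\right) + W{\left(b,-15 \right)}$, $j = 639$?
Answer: $\frac{590582863298}{15} \approx 3.9372 \cdot 10^{10}$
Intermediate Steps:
$W{\left(q,d \right)} = \frac{1}{2 d}$
$J{\left(b,t \right)} = - \frac{1}{30} - 522 b + b t$ ($J{\left(b,t \right)} = \left(- 522 b + b t\right) + \frac{1}{2 \left(-15\right)} = \left(- 522 b + b t\right) + \frac{1}{2} \left(- \frac{1}{15}\right) = \left(- 522 b + b t\right) - \frac{1}{30} = - \frac{1}{30} - 522 b + b t$)
$\left(-386225 + 304309\right) \left(-498533 + J{\left(j,550 \right)}\right) = \left(-386225 + 304309\right) \left(-498533 - - \frac{536759}{30}\right) = - 81916 \left(-498533 - - \frac{536759}{30}\right) = - 81916 \left(-498533 + \frac{536759}{30}\right) = \left(-81916\right) \left(- \frac{14419231}{30}\right) = \frac{590582863298}{15}$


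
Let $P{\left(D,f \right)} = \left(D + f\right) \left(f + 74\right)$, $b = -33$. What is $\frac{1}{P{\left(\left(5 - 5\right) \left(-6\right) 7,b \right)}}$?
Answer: $- \frac{1}{1353} \approx -0.0007391$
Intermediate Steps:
$P{\left(D,f \right)} = \left(74 + f\right) \left(D + f\right)$ ($P{\left(D,f \right)} = \left(D + f\right) \left(74 + f\right) = \left(74 + f\right) \left(D + f\right)$)
$\frac{1}{P{\left(\left(5 - 5\right) \left(-6\right) 7,b \right)}} = \frac{1}{\left(-33\right)^{2} + 74 \left(5 - 5\right) \left(-6\right) 7 + 74 \left(-33\right) + \left(5 - 5\right) \left(-6\right) 7 \left(-33\right)} = \frac{1}{1089 + 74 \left(5 - 5\right) \left(-6\right) 7 - 2442 + \left(5 - 5\right) \left(-6\right) 7 \left(-33\right)} = \frac{1}{1089 + 74 \cdot 0 \left(-6\right) 7 - 2442 + 0 \left(-6\right) 7 \left(-33\right)} = \frac{1}{1089 + 74 \cdot 0 \cdot 7 - 2442 + 0 \cdot 7 \left(-33\right)} = \frac{1}{1089 + 74 \cdot 0 - 2442 + 0 \left(-33\right)} = \frac{1}{1089 + 0 - 2442 + 0} = \frac{1}{-1353} = - \frac{1}{1353}$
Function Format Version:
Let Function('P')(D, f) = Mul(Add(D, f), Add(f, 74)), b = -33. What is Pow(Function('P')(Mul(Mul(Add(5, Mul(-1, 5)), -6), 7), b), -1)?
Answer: Rational(-1, 1353) ≈ -0.00073910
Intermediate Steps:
Function('P')(D, f) = Mul(Add(74, f), Add(D, f)) (Function('P')(D, f) = Mul(Add(D, f), Add(74, f)) = Mul(Add(74, f), Add(D, f)))
Pow(Function('P')(Mul(Mul(Add(5, Mul(-1, 5)), -6), 7), b), -1) = Pow(Add(Pow(-33, 2), Mul(74, Mul(Mul(Add(5, Mul(-1, 5)), -6), 7)), Mul(74, -33), Mul(Mul(Mul(Add(5, Mul(-1, 5)), -6), 7), -33)), -1) = Pow(Add(1089, Mul(74, Mul(Mul(Add(5, -5), -6), 7)), -2442, Mul(Mul(Mul(Add(5, -5), -6), 7), -33)), -1) = Pow(Add(1089, Mul(74, Mul(Mul(0, -6), 7)), -2442, Mul(Mul(Mul(0, -6), 7), -33)), -1) = Pow(Add(1089, Mul(74, Mul(0, 7)), -2442, Mul(Mul(0, 7), -33)), -1) = Pow(Add(1089, Mul(74, 0), -2442, Mul(0, -33)), -1) = Pow(Add(1089, 0, -2442, 0), -1) = Pow(-1353, -1) = Rational(-1, 1353)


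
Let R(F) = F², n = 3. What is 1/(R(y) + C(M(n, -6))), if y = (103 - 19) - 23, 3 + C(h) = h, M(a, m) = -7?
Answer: 1/3711 ≈ 0.00026947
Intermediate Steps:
C(h) = -3 + h
y = 61 (y = 84 - 23 = 61)
1/(R(y) + C(M(n, -6))) = 1/(61² + (-3 - 7)) = 1/(3721 - 10) = 1/3711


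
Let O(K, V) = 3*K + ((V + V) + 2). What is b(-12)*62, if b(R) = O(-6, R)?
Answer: -2480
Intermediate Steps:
O(K, V) = 2 + 2*V + 3*K (O(K, V) = 3*K + (2*V + 2) = 3*K + (2 + 2*V) = 2 + 2*V + 3*K)
b(R) = -16 + 2*R (b(R) = 2 + 2*R + 3*(-6) = 2 + 2*R - 18 = -16 + 2*R)
b(-12)*62 = (-16 + 2*(-12))*62 = (-16 - 24)*62 = -40*62 = -2480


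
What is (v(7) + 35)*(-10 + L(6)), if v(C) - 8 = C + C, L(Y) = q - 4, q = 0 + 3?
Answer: -627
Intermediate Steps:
q = 3
L(Y) = -1 (L(Y) = 3 - 4 = -1)
v(C) = 8 + 2*C (v(C) = 8 + (C + C) = 8 + 2*C)
(v(7) + 35)*(-10 + L(6)) = ((8 + 2*7) + 35)*(-10 - 1) = ((8 + 14) + 35)*(-11) = (22 + 35)*(-11) = 57*(-11) = -627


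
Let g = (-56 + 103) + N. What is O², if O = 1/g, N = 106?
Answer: 1/23409 ≈ 4.2719e-5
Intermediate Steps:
g = 153 (g = (-56 + 103) + 106 = 47 + 106 = 153)
O = 1/153 ≈ 0.0065359
O² = (1/153)² = 1/23409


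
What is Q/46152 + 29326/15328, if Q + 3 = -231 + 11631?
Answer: 31836391/14737872 ≈ 2.1602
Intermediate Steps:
Q = 11397 (Q = -3 + (-231 + 11631) = -3 + 11400 = 11397)
Q/46152 + 29326/15328 = 11397/46152 + 29326/15328 = 11397*(1/46152) + 29326*(1/15328) = 3799/15384 + 14663/7664 = 31836391/14737872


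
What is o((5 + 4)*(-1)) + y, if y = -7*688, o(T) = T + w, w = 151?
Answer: -4674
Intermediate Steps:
o(T) = 151 + T (o(T) = T + 151 = 151 + T)
y = -4816
o((5 + 4)*(-1)) + y = (151 + (5 + 4)*(-1)) - 4816 = (151 + 9*(-1)) - 4816 = (151 - 9) - 4816 = 142 - 4816 = -4674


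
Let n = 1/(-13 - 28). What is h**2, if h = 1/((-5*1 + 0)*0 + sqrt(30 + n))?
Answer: 41/1229 ≈ 0.033360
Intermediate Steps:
n = -1/41 (n = 1/(-41) = -1/41 ≈ -0.024390)
h = sqrt(50389)/1229 (h = 1/((-5*1 + 0)*0 + sqrt(30 - 1/41)) = 1/((-5 + 0)*0 + sqrt(1229/41)) = 1/(-5*0 + sqrt(50389)/41) = 1/(0 + sqrt(50389)/41) = 1/(sqrt(50389)/41) = sqrt(50389)/1229 ≈ 0.18265)
h**2 = (sqrt(50389)/1229)**2 = 41/1229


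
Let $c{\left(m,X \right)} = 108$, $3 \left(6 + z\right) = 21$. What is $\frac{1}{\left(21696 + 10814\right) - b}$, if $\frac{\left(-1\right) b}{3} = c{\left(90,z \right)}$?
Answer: $\frac{1}{32834} \approx 3.0456 \cdot 10^{-5}$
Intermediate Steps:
$z = 1$ ($z = -6 + \frac{1}{3} \cdot 21 = -6 + 7 = 1$)
$b = -324$ ($b = \left(-3\right) 108 = -324$)
$\frac{1}{\left(21696 + 10814\right) - b} = \frac{1}{\left(21696 + 10814\right) - -324} = \frac{1}{32510 + 324} = \frac{1}{32834}$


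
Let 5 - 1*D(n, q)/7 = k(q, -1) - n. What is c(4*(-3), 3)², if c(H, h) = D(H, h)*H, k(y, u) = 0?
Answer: 345744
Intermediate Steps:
D(n, q) = 35 + 7*n (D(n, q) = 35 - 7*(0 - n) = 35 - (-7)*n = 35 + 7*n)
c(H, h) = H*(35 + 7*H) (c(H, h) = (35 + 7*H)*H = H*(35 + 7*H))
c(4*(-3), 3)² = (7*(4*(-3))*(5 + 4*(-3)))² = (7*(-12)*(5 - 12))² = (7*(-12)*(-7))² = 588² = 345744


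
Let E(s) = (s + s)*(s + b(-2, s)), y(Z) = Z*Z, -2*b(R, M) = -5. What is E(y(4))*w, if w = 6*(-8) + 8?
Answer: -23680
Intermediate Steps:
b(R, M) = 5/2 (b(R, M) = -½*(-5) = 5/2)
y(Z) = Z²
w = -40 (w = -48 + 8 = -40)
E(s) = 2*s*(5/2 + s) (E(s) = (s + s)*(s + 5/2) = (2*s)*(5/2 + s) = 2*s*(5/2 + s))
E(y(4))*w = (4²*(5 + 2*4²))*(-40) = (16*(5 + 2*16))*(-40) = (16*(5 + 32))*(-40) = (16*37)*(-40) = 592*(-40) = -23680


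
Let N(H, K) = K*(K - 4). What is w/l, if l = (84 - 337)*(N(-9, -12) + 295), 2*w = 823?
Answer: -823/246422 ≈ -0.0033398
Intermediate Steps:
N(H, K) = K*(-4 + K)
w = 823/2 (w = (1/2)*823 = 823/2 ≈ 411.50)
l = -123211 (l = (84 - 337)*(-12*(-4 - 12) + 295) = -253*(-12*(-16) + 295) = -253*(192 + 295) = -253*487 = -123211)
w/l = (823/2)/(-123211) = (823/2)*(-1/123211) = -823/246422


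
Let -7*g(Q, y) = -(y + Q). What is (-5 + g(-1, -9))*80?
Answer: -3600/7 ≈ -514.29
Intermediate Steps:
g(Q, y) = Q/7 + y/7 (g(Q, y) = -(-1)*(y + Q)/7 = -(-1)*(Q + y)/7 = -(-Q - y)/7 = Q/7 + y/7)
(-5 + g(-1, -9))*80 = (-5 + ((⅐)*(-1) + (⅐)*(-9)))*80 = (-5 + (-⅐ - 9/7))*80 = (-5 - 10/7)*80 = -45/7*80 = -3600/7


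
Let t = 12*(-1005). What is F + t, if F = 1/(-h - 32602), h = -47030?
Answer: -174001679/14428 ≈ -12060.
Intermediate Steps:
t = -12060
F = 1/14428 (F = 1/(-1*(-47030) - 32602) = 1/(47030 - 32602) = 1/14428 ≈ 6.9310e-5)
F + t = 1/14428 - 12060 = -174001679/14428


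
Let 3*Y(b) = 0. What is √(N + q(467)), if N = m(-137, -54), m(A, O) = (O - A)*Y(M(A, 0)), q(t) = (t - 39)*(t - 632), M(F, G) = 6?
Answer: 2*I*√17655 ≈ 265.74*I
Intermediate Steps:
Y(b) = 0 (Y(b) = (⅓)*0 = 0)
q(t) = (-632 + t)*(-39 + t) (q(t) = (-39 + t)*(-632 + t) = (-632 + t)*(-39 + t))
m(A, O) = 0 (m(A, O) = (O - A)*0 = 0)
N = 0
√(N + q(467)) = √(0 + (24648 + 467² - 671*467)) = √(0 + (24648 + 218089 - 313357)) = √(0 - 70620) = √(-70620) = 2*I*√17655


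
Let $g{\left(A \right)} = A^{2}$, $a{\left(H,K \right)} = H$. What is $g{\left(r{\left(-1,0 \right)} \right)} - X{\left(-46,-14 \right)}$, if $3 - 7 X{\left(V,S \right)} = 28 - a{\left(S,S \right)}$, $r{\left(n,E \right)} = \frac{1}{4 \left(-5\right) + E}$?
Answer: $\frac{15607}{2800} \approx 5.5739$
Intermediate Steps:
$r{\left(n,E \right)} = \frac{1}{-20 + E}$
$X{\left(V,S \right)} = - \frac{25}{7} + \frac{S}{7}$ ($X{\left(V,S \right)} = \frac{3}{7} - \frac{28 - S}{7} = \frac{3}{7} + \left(-4 + \frac{S}{7}\right) = - \frac{25}{7} + \frac{S}{7}$)
$g{\left(r{\left(-1,0 \right)} \right)} - X{\left(-46,-14 \right)} = \left(\frac{1}{-20 + 0}\right)^{2} - \left(- \frac{25}{7} + \frac{1}{7} \left(-14\right)\right) = \left(\frac{1}{-20}\right)^{2} - \left(- \frac{25}{7} - 2\right) = \left(- \frac{1}{20}\right)^{2} - - \frac{39}{7} = \frac{1}{400} + \frac{39}{7} = \frac{15607}{2800}$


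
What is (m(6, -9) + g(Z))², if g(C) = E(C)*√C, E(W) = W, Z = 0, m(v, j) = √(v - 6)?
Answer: 0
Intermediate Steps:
m(v, j) = √(-6 + v)
g(C) = C^(3/2) (g(C) = C*√C = C^(3/2))
(m(6, -9) + g(Z))² = (√(-6 + 6) + 0^(3/2))² = (√0 + 0)² = (0 + 0)² = 0² = 0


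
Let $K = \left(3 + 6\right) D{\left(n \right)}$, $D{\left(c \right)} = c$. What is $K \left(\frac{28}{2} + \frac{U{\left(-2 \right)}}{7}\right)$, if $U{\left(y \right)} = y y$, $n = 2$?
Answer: $\frac{1836}{7} \approx 262.29$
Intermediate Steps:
$K = 18$ ($K = \left(3 + 6\right) 2 = 9 \cdot 2 = 18$)
$U{\left(y \right)} = y^{2}$
$K \left(\frac{28}{2} + \frac{U{\left(-2 \right)}}{7}\right) = 18 \left(\frac{28}{2} + \frac{\left(-2\right)^{2}}{7}\right) = 18 \left(28 \cdot \frac{1}{2} + 4 \cdot \frac{1}{7}\right) = 18 \left(14 + \frac{4}{7}\right) = 18 \cdot \frac{102}{7} = \frac{1836}{7}$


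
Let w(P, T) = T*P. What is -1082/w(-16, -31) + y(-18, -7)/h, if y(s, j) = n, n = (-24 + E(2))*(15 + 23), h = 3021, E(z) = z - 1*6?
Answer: -99907/39432 ≈ -2.5337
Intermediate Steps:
E(z) = -6 + z (E(z) = z - 6 = -6 + z)
n = -1064 (n = (-24 + (-6 + 2))*(15 + 23) = (-24 - 4)*38 = -28*38 = -1064)
y(s, j) = -1064
w(P, T) = P*T
-1082/w(-16, -31) + y(-18, -7)/h = -1082/((-16*(-31))) - 1064/3021 = -1082/496 - 1064*1/3021 = -1082*1/496 - 56/159 = -541/248 - 56/159 = -99907/39432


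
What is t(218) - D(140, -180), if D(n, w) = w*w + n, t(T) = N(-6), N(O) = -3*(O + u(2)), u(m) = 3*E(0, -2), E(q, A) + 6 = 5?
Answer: -32513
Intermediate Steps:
E(q, A) = -1 (E(q, A) = -6 + 5 = -1)
u(m) = -3 (u(m) = 3*(-1) = -3)
N(O) = 9 - 3*O (N(O) = -3*(O - 3) = -3*(-3 + O) = 9 - 3*O)
t(T) = 27 (t(T) = 9 - 3*(-6) = 9 + 18 = 27)
D(n, w) = n + w² (D(n, w) = w² + n = n + w²)
t(218) - D(140, -180) = 27 - (140 + (-180)²) = 27 - (140 + 32400) = 27 - 1*32540 = 27 - 32540 = -32513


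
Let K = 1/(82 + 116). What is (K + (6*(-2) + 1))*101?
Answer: -219877/198 ≈ -1110.5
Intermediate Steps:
K = 1/198 ≈ 0.0050505
(K + (6*(-2) + 1))*101 = (1/198 + (6*(-2) + 1))*101 = (1/198 + (-12 + 1))*101 = (1/198 - 11)*101 = -2177/198*101 = -219877/198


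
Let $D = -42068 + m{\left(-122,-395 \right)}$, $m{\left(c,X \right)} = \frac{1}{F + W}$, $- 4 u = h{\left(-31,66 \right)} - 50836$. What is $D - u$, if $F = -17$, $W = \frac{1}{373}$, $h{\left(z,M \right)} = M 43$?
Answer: $- \frac{342788323}{6340} \approx -54068.0$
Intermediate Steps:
$h{\left(z,M \right)} = 43 M$
$W = \frac{1}{373} \approx 0.002681$
$u = \frac{23999}{2}$ ($u = - \frac{43 \cdot 66 - 50836}{4} = - \frac{2838 - 50836}{4} = \left(- \frac{1}{4}\right) \left(-47998\right) = \frac{23999}{2} \approx 12000.0$)
$m{\left(c,X \right)} = - \frac{373}{6340}$ ($m{\left(c,X \right)} = \frac{1}{-17 + \frac{1}{373}} = \frac{1}{- \frac{6340}{373}} = - \frac{373}{6340}$)
$D = - \frac{266711493}{6340}$ ($D = -42068 - \frac{373}{6340} = - \frac{266711493}{6340} \approx -42068.0$)
$D - u = - \frac{266711493}{6340} - \frac{23999}{2} = - \frac{342788323}{6340}$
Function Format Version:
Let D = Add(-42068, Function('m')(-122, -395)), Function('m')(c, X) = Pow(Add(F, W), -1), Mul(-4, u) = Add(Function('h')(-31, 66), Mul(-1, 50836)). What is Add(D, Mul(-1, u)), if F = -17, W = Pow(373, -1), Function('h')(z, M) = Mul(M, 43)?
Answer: Rational(-342788323, 6340) ≈ -54068.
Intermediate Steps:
Function('h')(z, M) = Mul(43, M)
W = Rational(1, 373) ≈ 0.0026810
u = Rational(23999, 2) (u = Mul(Rational(-1, 4), Add(Mul(43, 66), Mul(-1, 50836))) = Mul(Rational(-1, 4), Add(2838, -50836)) = Mul(Rational(-1, 4), -47998) = Rational(23999, 2) ≈ 12000.)
Function('m')(c, X) = Rational(-373, 6340) (Function('m')(c, X) = Pow(Add(-17, Rational(1, 373)), -1) = Pow(Rational(-6340, 373), -1) = Rational(-373, 6340))
D = Rational(-266711493, 6340) (D = Add(-42068, Rational(-373, 6340)) = Rational(-266711493, 6340) ≈ -42068.)
Add(D, Mul(-1, u)) = Add(Rational(-266711493, 6340), Mul(-1, Rational(23999, 2))) = Add(Rational(-266711493, 6340), Rational(-23999, 2)) = Rational(-342788323, 6340)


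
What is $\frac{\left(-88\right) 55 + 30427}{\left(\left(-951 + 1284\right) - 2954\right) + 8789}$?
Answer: $\frac{8529}{2056} \approx 4.1483$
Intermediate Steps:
$\frac{\left(-88\right) 55 + 30427}{\left(\left(-951 + 1284\right) - 2954\right) + 8789} = \frac{-4840 + 30427}{\left(333 - 2954\right) + 8789} = \frac{25587}{-2621 + 8789} = \frac{25587}{6168} = 25587 \cdot \frac{1}{6168} = \frac{8529}{2056}$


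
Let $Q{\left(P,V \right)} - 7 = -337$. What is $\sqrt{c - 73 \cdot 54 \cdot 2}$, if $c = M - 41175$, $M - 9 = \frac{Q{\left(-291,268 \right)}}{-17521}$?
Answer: $\frac{4 i \sqrt{941101881195}}{17521} \approx 221.47 i$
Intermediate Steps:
$Q{\left(P,V \right)} = -330$ ($Q{\left(P,V \right)} = 7 - 337 = -330$)
$M = \frac{158019}{17521}$ ($M = 9 - \frac{330}{-17521} = 9 - - \frac{330}{17521} = 9 + \frac{330}{17521} = \frac{158019}{17521} \approx 9.0188$)
$c = - \frac{721269156}{17521}$ ($c = \frac{158019}{17521} - 41175 = - \frac{721269156}{17521} \approx -41166.0$)
$\sqrt{c - 73 \cdot 54 \cdot 2} = \sqrt{- \frac{721269156}{17521} - 73 \cdot 54 \cdot 2} = \sqrt{- \frac{721269156}{17521} - 7884} = \sqrt{- \frac{859404720}{17521}} = \frac{4 i \sqrt{941101881195}}{17521}$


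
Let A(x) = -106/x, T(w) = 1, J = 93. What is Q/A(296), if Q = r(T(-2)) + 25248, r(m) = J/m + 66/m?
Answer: -3760236/53 ≈ -70948.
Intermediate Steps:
r(m) = 159/m (r(m) = 93/m + 66/m = 159/m)
Q = 25407 (Q = 159/1 + 25248 = 159*1 + 25248 = 159 + 25248 = 25407)
Q/A(296) = 25407/((-106/296)) = 25407/((-106*1/296)) = 25407/(-53/148) = 25407*(-148/53) = -3760236/53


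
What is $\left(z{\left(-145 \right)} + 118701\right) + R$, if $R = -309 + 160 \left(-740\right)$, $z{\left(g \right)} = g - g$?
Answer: $-8$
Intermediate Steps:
$z{\left(g \right)} = 0$
$R = -118709$ ($R = -309 - 118400 = -118709$)
$\left(z{\left(-145 \right)} + 118701\right) + R = \left(0 + 118701\right) - 118709 = 118701 - 118709 = -8$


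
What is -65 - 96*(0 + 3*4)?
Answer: -1217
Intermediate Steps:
-65 - 96*(0 + 3*4) = -65 - 96*(0 + 12) = -65 - 96*12 = -65 - 1152 = -1217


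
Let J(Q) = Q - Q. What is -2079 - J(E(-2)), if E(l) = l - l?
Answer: -2079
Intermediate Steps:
E(l) = 0
J(Q) = 0
-2079 - J(E(-2)) = -2079 - 1*0 = -2079 + 0 = -2079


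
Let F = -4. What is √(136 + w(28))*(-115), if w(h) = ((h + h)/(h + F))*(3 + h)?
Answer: -2875*√3/3 ≈ -1659.9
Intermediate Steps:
w(h) = 2*h*(3 + h)/(-4 + h) (w(h) = ((h + h)/(h - 4))*(3 + h) = ((2*h)/(-4 + h))*(3 + h) = (2*h/(-4 + h))*(3 + h) = 2*h*(3 + h)/(-4 + h))
√(136 + w(28))*(-115) = √(136 + 2*28*(3 + 28)/(-4 + 28))*(-115) = √(136 + 2*28*31/24)*(-115) = √(136 + 2*28*(1/24)*31)*(-115) = √(136 + 217/3)*(-115) = √(625/3)*(-115) = (25*√3/3)*(-115) = -2875*√3/3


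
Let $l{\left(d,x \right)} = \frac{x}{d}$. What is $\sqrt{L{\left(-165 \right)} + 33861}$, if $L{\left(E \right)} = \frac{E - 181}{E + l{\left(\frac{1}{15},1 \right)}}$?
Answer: $\frac{2 \sqrt{1904811}}{15} \approx 184.02$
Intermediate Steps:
$L{\left(E \right)} = \frac{-181 + E}{15 + E}$ ($L{\left(E \right)} = \frac{E - 181}{E + 1 \frac{1}{\frac{1}{15}}} = \frac{-181 + E}{E + 1 \frac{1}{\frac{1}{15}}} = \frac{-181 + E}{E + 1 \cdot 15} = \frac{-181 + E}{E + 15} = \frac{-181 + E}{15 + E}$)
$\sqrt{L{\left(-165 \right)} + 33861} = \sqrt{\frac{-181 - 165}{15 - 165} + 33861} = \sqrt{\frac{1}{-150} \left(-346\right) + 33861} = \sqrt{\left(- \frac{1}{150}\right) \left(-346\right) + 33861} = \sqrt{\frac{173}{75} + 33861} = \sqrt{\frac{2539748}{75}} = \frac{2 \sqrt{1904811}}{15}$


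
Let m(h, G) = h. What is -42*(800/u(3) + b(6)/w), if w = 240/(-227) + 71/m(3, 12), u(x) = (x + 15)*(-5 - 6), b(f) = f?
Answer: 80560004/508101 ≈ 158.55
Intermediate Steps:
u(x) = -165 - 11*x (u(x) = (15 + x)*(-11) = -165 - 11*x)
w = 15397/681 (w = 240/(-227) + 71/3 = 240*(-1/227) + 71*(1/3) = -240/227 + 71/3 = 15397/681 ≈ 22.609)
-42*(800/u(3) + b(6)/w) = -42*(800/(-165 - 11*3) + 6/(15397/681)) = -42*(800/(-165 - 33) + 6*(681/15397)) = -42*(800/(-198) + 4086/15397) = -42*(800*(-1/198) + 4086/15397) = -42*(-400/99 + 4086/15397) = -42*(-5754286/1524303) = 80560004/508101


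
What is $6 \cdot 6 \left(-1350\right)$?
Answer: $-48600$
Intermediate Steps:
$6 \cdot 6 \left(-1350\right) = 36 \left(-1350\right) = -48600$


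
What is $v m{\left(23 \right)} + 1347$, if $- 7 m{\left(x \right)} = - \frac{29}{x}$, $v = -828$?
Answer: $\frac{8385}{7} \approx 1197.9$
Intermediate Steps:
$m{\left(x \right)} = \frac{29}{7 x}$ ($m{\left(x \right)} = - \frac{\left(-29\right) \frac{1}{x}}{7} = \frac{29}{7 x}$)
$v m{\left(23 \right)} + 1347 = - 828 \frac{29}{7 \cdot 23} + 1347 = - 828 \cdot \frac{29}{7} \cdot \frac{1}{23} + 1347 = \left(-828\right) \frac{29}{161} + 1347 = - \frac{1044}{7} + 1347 = \frac{8385}{7}$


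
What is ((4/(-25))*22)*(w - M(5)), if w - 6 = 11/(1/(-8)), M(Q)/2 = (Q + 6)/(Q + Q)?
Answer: 37048/125 ≈ 296.38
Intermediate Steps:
M(Q) = (6 + Q)/Q (M(Q) = 2*((Q + 6)/(Q + Q)) = 2*((6 + Q)/((2*Q))) = 2*((6 + Q)*(1/(2*Q))) = 2*((6 + Q)/(2*Q)) = (6 + Q)/Q)
w = -82 (w = 6 + 11/(1/(-8)) = 6 + 11/(-⅛) = 6 + 11*(-8) = 6 - 88 = -82)
((4/(-25))*22)*(w - M(5)) = ((4/(-25))*22)*(-82 - (6 + 5)/5) = ((4*(-1/25))*22)*(-82 - 11/5) = (-4/25*22)*(-82 - 1*11/5) = -88*(-82 - 11/5)/25 = -88/25*(-421/5) = 37048/125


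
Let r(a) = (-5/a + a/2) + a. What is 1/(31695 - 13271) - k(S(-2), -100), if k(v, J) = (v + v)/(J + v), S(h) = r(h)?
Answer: -36647/3703224 ≈ -0.0098960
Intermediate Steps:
r(a) = -5/a + 3*a/2 (r(a) = (-5/a + a*(½)) + a = (-5/a + a/2) + a = (a/2 - 5/a) + a = -5/a + 3*a/2)
S(h) = -5/h + 3*h/2
k(v, J) = 2*v/(J + v) (k(v, J) = (2*v)/(J + v) = 2*v/(J + v))
1/(31695 - 13271) - k(S(-2), -100) = 1/(31695 - 13271) - 2*(-5/(-2) + (3/2)*(-2))/(-100 + (-5/(-2) + (3/2)*(-2))) = 1/18424 - 2*(-5*(-½) - 3)/(-100 + (-5*(-½) - 3)) = 1/18424 - 2*(5/2 - 3)/(-100 + (5/2 - 3)) = 1/18424 - 2*(-1)/(2*(-100 - ½)) = 1/18424 - 2*(-1)/(2*(-201/2)) = 1/18424 - 2*(-1)*(-2)/(2*201) = 1/18424 - 1*2/201 = 1/18424 - 2/201 = -36647/3703224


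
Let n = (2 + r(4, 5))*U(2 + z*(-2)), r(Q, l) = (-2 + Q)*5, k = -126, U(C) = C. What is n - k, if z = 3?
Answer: 78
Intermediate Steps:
r(Q, l) = -10 + 5*Q
n = -48 (n = (2 + (-10 + 5*4))*(2 + 3*(-2)) = (2 + (-10 + 20))*(2 - 6) = (2 + 10)*(-4) = 12*(-4) = -48)
n - k = -48 - 1*(-126) = -48 + 126 = 78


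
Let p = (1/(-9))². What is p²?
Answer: 1/6561 ≈ 0.00015242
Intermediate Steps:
p = 1/81 (p = (-⅑)² = 1/81 ≈ 0.012346)
p² = (1/81)² = 1/6561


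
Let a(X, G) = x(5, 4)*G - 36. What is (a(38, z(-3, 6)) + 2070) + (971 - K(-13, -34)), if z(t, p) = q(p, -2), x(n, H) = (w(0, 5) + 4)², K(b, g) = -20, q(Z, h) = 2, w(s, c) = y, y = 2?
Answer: 3097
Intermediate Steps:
w(s, c) = 2
x(n, H) = 36 (x(n, H) = (2 + 4)² = 6² = 36)
z(t, p) = 2
a(X, G) = -36 + 36*G (a(X, G) = 36*G - 36 = -36 + 36*G)
(a(38, z(-3, 6)) + 2070) + (971 - K(-13, -34)) = ((-36 + 36*2) + 2070) + (971 - 1*(-20)) = ((-36 + 72) + 2070) + (971 + 20) = (36 + 2070) + 991 = 2106 + 991 = 3097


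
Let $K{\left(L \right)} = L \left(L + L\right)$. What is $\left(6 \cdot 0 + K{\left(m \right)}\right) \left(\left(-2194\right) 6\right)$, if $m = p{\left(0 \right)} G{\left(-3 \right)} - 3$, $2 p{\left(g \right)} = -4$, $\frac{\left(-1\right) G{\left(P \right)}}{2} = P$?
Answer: $-5923800$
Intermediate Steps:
$G{\left(P \right)} = - 2 P$
$p{\left(g \right)} = -2$ ($p{\left(g \right)} = \frac{1}{2} \left(-4\right) = -2$)
$m = -15$ ($m = - 2 \left(\left(-2\right) \left(-3\right)\right) - 3 = \left(-2\right) 6 - 3 = -12 - 3 = -15$)
$K{\left(L \right)} = 2 L^{2}$ ($K{\left(L \right)} = L 2 L = 2 L^{2}$)
$\left(6 \cdot 0 + K{\left(m \right)}\right) \left(\left(-2194\right) 6\right) = \left(6 \cdot 0 + 2 \left(-15\right)^{2}\right) \left(\left(-2194\right) 6\right) = \left(0 + 2 \cdot 225\right) \left(-13164\right) = \left(0 + 450\right) \left(-13164\right) = 450 \left(-13164\right) = -5923800$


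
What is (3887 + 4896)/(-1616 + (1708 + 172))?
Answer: 8783/264 ≈ 33.269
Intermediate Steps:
(3887 + 4896)/(-1616 + (1708 + 172)) = 8783/(-1616 + 1880) = 8783/264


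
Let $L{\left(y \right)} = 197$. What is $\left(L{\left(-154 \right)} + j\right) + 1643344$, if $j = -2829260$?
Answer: $-1185719$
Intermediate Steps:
$\left(L{\left(-154 \right)} + j\right) + 1643344 = \left(197 - 2829260\right) + 1643344 = -2829063 + 1643344 = -1185719$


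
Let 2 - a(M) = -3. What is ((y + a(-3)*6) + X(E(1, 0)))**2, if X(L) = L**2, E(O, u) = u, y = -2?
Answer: 784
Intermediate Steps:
a(M) = 5 (a(M) = 2 - 1*(-3) = 2 + 3 = 5)
((y + a(-3)*6) + X(E(1, 0)))**2 = ((-2 + 5*6) + 0**2)**2 = ((-2 + 30) + 0)**2 = (28 + 0)**2 = 28**2 = 784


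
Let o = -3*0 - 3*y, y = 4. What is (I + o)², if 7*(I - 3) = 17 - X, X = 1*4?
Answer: 2500/49 ≈ 51.020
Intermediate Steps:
X = 4
o = -12 (o = -3*0 - 3*4 = 0 - 12 = -12)
I = 34/7 (I = 3 + (17 - 1*4)/7 = 3 + (17 - 4)/7 = 3 + (⅐)*13 = 3 + 13/7 = 34/7 ≈ 4.8571)
(I + o)² = (34/7 - 12)² = (-50/7)² = 2500/49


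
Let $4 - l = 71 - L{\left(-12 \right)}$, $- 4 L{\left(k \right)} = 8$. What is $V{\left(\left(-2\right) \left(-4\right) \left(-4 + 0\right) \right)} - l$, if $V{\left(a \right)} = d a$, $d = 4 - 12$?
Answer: $325$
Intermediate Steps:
$L{\left(k \right)} = -2$ ($L{\left(k \right)} = \left(- \frac{1}{4}\right) 8 = -2$)
$l = -69$ ($l = 4 - \left(71 - -2\right) = 4 - \left(71 + 2\right) = 4 - 73 = -69$)
$d = -8$ ($d = 4 - 12 = -8$)
$V{\left(a \right)} = - 8 a$
$V{\left(\left(-2\right) \left(-4\right) \left(-4 + 0\right) \right)} - l = - 8 \left(-2\right) \left(-4\right) \left(-4 + 0\right) - -69 = - 8 \cdot 8 \left(-4\right) + 69 = \left(-8\right) \left(-32\right) + 69 = 256 + 69 = 325$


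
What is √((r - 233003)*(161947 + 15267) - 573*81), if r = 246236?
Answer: √2345026449 ≈ 48426.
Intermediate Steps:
√((r - 233003)*(161947 + 15267) - 573*81) = √((246236 - 233003)*(161947 + 15267) - 573*81) = √(13233*177214 - 46413) = √(2345072862 - 46413) = √2345026449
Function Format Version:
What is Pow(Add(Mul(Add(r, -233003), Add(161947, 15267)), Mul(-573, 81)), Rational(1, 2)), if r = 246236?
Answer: Pow(2345026449, Rational(1, 2)) ≈ 48426.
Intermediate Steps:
Pow(Add(Mul(Add(r, -233003), Add(161947, 15267)), Mul(-573, 81)), Rational(1, 2)) = Pow(Add(Mul(Add(246236, -233003), Add(161947, 15267)), Mul(-573, 81)), Rational(1, 2)) = Pow(Add(Mul(13233, 177214), -46413), Rational(1, 2)) = Pow(Add(2345072862, -46413), Rational(1, 2)) = Pow(2345026449, Rational(1, 2))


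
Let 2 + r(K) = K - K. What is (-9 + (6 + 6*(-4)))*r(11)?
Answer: 54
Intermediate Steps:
r(K) = -2 (r(K) = -2 + (K - K) = -2 + 0 = -2)
(-9 + (6 + 6*(-4)))*r(11) = (-9 + (6 + 6*(-4)))*(-2) = (-9 + (6 - 24))*(-2) = (-9 - 18)*(-2) = -27*(-2) = 54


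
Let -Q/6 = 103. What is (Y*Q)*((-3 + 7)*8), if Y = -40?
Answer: 791040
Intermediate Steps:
Q = -618 (Q = -6*103 = -618)
(Y*Q)*((-3 + 7)*8) = (-40*(-618))*((-3 + 7)*8) = 24720*(4*8) = 24720*32 = 791040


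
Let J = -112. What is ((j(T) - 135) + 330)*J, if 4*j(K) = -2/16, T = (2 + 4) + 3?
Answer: -43673/2 ≈ -21837.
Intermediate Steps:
T = 9 (T = 6 + 3 = 9)
j(K) = -1/32 (j(K) = (-2/16)/4 = (-2*1/16)/4 = (1/4)*(-1/8) = -1/32)
((j(T) - 135) + 330)*J = ((-1/32 - 135) + 330)*(-112) = (-4321/32 + 330)*(-112) = (6239/32)*(-112) = -43673/2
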